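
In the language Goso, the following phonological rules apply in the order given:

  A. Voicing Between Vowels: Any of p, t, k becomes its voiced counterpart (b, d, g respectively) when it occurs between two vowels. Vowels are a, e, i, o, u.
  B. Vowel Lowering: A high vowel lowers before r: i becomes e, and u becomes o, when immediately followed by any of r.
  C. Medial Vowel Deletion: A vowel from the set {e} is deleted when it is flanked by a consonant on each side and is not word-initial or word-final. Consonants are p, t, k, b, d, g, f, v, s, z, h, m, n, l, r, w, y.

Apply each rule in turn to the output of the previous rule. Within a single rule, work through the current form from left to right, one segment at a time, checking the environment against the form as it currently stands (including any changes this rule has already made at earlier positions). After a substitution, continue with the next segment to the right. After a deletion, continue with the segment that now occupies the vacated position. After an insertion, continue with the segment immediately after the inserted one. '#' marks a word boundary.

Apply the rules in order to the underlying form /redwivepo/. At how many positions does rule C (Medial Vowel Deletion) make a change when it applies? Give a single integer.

A Voicing Between Vowels: [redwivepo] → [redwivebo]
B Vowel Lowering: no change — [redwivebo]
C Medial Vowel Deletion: [redwivebo] → [rdwivbo]
Rule C changed 2 position(s).

2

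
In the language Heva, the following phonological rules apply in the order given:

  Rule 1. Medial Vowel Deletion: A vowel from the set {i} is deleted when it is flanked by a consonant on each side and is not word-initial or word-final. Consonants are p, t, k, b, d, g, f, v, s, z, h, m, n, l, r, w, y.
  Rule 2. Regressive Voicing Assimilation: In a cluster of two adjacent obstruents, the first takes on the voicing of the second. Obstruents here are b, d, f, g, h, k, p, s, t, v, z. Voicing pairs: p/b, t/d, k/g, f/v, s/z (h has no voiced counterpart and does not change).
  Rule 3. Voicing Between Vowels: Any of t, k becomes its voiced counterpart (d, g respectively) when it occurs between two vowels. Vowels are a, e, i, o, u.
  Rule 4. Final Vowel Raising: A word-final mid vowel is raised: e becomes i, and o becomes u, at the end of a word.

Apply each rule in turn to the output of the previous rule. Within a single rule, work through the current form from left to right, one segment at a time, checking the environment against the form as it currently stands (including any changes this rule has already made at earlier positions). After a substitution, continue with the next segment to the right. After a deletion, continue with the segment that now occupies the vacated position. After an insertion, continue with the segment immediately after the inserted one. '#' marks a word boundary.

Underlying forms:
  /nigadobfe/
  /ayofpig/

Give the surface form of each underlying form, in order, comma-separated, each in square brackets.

/nigadobfe/:
  Rule 1 Medial Vowel Deletion: [nigadobfe] → [ngadobfe]
  Rule 2 Regressive Voicing Assimilation: [ngadobfe] → [ngadopfe]
  Rule 3 Voicing Between Vowels: no change — [ngadopfe]
  Rule 4 Final Vowel Raising: [ngadopfe] → [ngadopfi]
/ayofpig/:
  Rule 1 Medial Vowel Deletion: [ayofpig] → [ayofpg]
  Rule 2 Regressive Voicing Assimilation: [ayofpg] → [ayofbg]
  Rule 3 Voicing Between Vowels: no change — [ayofbg]
  Rule 4 Final Vowel Raising: no change — [ayofbg]

[ngadopfi], [ayofbg]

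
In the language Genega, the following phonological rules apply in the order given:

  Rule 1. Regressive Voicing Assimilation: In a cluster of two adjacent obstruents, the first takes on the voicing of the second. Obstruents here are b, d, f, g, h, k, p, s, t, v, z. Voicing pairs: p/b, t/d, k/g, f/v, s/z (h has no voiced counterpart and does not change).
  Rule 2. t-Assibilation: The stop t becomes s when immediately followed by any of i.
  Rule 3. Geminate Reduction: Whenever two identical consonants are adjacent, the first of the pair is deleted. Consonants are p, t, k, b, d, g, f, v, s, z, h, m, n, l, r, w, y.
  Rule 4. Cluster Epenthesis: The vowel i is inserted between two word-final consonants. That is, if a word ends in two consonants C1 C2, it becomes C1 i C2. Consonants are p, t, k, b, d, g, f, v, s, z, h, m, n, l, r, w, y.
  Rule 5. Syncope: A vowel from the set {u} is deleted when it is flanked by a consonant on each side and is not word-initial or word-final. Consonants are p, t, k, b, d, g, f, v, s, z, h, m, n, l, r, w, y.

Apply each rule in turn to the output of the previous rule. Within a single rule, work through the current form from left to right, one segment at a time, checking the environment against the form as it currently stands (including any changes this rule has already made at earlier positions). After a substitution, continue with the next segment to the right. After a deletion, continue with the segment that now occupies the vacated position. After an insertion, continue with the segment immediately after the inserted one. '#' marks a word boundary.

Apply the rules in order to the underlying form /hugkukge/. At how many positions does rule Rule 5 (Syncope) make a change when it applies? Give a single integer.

2

Rule 1 Regressive Voicing Assimilation: [hugkukge] → [hukkugge]
Rule 2 t-Assibilation: no change — [hukkugge]
Rule 3 Geminate Reduction: [hukkugge] → [hukuge]
Rule 4 Cluster Epenthesis: no change — [hukuge]
Rule 5 Syncope: [hukuge] → [hkge]
Rule Rule 5 changed 2 position(s).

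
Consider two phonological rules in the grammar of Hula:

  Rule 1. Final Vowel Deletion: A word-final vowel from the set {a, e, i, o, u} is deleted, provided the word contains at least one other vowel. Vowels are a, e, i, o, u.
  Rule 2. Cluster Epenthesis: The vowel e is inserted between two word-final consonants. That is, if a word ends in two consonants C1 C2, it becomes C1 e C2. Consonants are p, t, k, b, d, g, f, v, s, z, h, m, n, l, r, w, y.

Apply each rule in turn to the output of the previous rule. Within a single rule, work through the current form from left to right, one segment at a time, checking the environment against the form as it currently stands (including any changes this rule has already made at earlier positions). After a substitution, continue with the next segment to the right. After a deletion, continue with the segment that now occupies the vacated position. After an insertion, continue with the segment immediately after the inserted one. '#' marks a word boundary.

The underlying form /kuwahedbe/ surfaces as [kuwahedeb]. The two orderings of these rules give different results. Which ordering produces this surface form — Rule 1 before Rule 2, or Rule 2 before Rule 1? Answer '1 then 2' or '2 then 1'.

Order 1 then 2:
  1 Final Vowel Deletion: [kuwahedbe] → [kuwahedb]
  2 Cluster Epenthesis: [kuwahedb] → [kuwahedeb]
  result: [kuwahedeb]
Order 2 then 1:
  2 Cluster Epenthesis: no change — [kuwahedbe]
  1 Final Vowel Deletion: [kuwahedbe] → [kuwahedb]
  result: [kuwahedb]

1 then 2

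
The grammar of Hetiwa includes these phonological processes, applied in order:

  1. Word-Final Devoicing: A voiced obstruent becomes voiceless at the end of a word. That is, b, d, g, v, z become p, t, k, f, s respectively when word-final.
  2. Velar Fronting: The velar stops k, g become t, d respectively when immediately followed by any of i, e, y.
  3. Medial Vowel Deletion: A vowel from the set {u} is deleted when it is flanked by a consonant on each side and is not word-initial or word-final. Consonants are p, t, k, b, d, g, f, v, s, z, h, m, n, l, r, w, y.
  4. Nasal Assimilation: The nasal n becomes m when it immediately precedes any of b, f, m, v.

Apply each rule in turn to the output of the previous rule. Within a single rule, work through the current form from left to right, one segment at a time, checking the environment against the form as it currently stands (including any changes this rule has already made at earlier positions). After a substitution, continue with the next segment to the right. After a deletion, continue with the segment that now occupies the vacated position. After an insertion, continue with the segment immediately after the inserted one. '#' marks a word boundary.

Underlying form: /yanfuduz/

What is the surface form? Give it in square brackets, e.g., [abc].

[yamfds]

1 Word-Final Devoicing: [yanfuduz] → [yanfudus]
2 Velar Fronting: no change — [yanfudus]
3 Medial Vowel Deletion: [yanfudus] → [yanfds]
4 Nasal Assimilation: [yanfds] → [yamfds]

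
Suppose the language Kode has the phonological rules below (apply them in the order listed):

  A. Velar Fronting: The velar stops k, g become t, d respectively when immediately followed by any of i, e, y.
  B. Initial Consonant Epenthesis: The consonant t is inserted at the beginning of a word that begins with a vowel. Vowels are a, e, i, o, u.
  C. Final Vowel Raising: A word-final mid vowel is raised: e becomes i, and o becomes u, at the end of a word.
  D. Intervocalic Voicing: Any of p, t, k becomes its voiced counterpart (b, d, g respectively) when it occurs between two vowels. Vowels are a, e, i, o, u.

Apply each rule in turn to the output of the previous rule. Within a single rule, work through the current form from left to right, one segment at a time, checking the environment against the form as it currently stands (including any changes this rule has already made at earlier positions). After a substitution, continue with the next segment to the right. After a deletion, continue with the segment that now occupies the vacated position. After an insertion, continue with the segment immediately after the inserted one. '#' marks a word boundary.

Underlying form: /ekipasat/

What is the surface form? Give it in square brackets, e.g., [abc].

[tedibasat]

A Velar Fronting: [ekipasat] → [etipasat]
B Initial Consonant Epenthesis: [etipasat] → [tetipasat]
C Final Vowel Raising: no change — [tetipasat]
D Intervocalic Voicing: [tetipasat] → [tedibasat]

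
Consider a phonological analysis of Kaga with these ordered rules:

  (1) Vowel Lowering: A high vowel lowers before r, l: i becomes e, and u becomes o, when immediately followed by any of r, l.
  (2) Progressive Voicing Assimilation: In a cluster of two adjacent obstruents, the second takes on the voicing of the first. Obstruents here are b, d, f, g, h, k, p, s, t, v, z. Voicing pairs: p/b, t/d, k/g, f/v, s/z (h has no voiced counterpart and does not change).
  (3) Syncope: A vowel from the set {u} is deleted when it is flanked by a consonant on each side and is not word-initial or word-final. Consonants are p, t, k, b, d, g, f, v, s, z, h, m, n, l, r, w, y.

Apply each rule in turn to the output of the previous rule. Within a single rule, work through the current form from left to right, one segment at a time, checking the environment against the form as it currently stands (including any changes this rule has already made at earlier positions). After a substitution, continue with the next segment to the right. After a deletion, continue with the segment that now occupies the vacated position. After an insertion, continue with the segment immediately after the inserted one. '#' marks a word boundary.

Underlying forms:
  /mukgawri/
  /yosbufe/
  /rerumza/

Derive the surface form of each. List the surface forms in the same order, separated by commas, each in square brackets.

/mukgawri/:
  (1) Vowel Lowering: no change — [mukgawri]
  (2) Progressive Voicing Assimilation: [mukgawri] → [mukkawri]
  (3) Syncope: [mukkawri] → [mkkawri]
/yosbufe/:
  (1) Vowel Lowering: no change — [yosbufe]
  (2) Progressive Voicing Assimilation: [yosbufe] → [yospufe]
  (3) Syncope: [yospufe] → [yospfe]
/rerumza/:
  (1) Vowel Lowering: no change — [rerumza]
  (2) Progressive Voicing Assimilation: no change — [rerumza]
  (3) Syncope: [rerumza] → [rermza]

[mkkawri], [yospfe], [rermza]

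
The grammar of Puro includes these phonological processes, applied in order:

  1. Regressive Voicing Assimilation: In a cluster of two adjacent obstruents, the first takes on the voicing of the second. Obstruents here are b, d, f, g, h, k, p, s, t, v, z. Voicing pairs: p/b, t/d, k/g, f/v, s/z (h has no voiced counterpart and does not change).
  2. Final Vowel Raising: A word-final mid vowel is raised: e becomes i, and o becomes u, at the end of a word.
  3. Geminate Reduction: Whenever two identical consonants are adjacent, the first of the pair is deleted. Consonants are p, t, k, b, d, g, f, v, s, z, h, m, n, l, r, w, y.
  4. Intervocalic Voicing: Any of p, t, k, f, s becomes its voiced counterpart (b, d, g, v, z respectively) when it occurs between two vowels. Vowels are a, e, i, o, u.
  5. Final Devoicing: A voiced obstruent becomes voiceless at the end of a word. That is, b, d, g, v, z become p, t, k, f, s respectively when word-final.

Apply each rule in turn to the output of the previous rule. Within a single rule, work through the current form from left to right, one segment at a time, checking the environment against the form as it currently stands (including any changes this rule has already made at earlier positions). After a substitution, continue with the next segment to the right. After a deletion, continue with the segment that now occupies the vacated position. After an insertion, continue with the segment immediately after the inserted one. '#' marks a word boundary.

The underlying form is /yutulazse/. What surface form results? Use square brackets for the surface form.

[yudulazi]

1 Regressive Voicing Assimilation: [yutulazse] → [yutulasse]
2 Final Vowel Raising: [yutulasse] → [yutulassi]
3 Geminate Reduction: [yutulassi] → [yutulasi]
4 Intervocalic Voicing: [yutulasi] → [yudulazi]
5 Final Devoicing: no change — [yudulazi]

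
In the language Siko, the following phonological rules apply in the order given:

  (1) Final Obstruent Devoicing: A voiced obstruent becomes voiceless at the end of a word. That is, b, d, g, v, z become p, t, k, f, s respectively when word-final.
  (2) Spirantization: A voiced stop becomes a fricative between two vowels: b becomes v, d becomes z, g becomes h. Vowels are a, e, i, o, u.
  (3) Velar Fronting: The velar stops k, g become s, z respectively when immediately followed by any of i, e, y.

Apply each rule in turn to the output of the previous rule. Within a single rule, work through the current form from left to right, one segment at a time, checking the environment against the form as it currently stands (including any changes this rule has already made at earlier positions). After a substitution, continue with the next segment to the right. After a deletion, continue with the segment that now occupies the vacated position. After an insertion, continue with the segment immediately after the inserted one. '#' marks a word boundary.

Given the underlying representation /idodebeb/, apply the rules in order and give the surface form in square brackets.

[izozevep]

(1) Final Obstruent Devoicing: [idodebeb] → [idodebep]
(2) Spirantization: [idodebep] → [izozevep]
(3) Velar Fronting: no change — [izozevep]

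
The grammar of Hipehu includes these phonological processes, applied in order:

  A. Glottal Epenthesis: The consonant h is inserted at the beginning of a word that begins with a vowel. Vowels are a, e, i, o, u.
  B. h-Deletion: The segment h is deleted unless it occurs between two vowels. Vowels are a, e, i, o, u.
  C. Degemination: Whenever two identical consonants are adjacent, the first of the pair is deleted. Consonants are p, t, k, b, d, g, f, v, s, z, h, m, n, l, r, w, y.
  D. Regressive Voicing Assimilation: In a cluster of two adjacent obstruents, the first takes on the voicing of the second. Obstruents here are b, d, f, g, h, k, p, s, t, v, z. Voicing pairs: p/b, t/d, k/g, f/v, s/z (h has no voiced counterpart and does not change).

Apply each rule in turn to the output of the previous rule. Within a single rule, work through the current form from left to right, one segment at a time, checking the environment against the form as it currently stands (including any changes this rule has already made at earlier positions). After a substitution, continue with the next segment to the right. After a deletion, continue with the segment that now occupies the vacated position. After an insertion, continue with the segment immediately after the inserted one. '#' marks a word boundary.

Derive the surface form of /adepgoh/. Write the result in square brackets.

A Glottal Epenthesis: [adepgoh] → [hadepgoh]
B h-Deletion: [hadepgoh] → [adepgo]
C Degemination: no change — [adepgo]
D Regressive Voicing Assimilation: [adepgo] → [adebgo]

[adebgo]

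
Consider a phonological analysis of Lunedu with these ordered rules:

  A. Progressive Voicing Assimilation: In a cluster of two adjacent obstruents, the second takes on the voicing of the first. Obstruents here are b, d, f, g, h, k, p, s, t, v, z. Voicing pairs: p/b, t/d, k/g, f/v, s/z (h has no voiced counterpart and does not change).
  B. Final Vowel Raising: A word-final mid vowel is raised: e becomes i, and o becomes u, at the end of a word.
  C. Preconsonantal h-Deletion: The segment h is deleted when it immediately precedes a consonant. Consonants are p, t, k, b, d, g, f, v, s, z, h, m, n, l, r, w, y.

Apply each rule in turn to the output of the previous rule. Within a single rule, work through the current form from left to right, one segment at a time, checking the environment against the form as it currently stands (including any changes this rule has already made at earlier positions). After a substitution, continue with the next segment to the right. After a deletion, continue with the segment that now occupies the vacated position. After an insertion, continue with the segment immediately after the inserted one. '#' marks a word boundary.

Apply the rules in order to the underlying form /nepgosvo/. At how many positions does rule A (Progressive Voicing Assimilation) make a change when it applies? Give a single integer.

2

A Progressive Voicing Assimilation: [nepgosvo] → [nepkosfo]
B Final Vowel Raising: [nepkosfo] → [nepkosfu]
C Preconsonantal h-Deletion: no change — [nepkosfu]
Rule A changed 2 position(s).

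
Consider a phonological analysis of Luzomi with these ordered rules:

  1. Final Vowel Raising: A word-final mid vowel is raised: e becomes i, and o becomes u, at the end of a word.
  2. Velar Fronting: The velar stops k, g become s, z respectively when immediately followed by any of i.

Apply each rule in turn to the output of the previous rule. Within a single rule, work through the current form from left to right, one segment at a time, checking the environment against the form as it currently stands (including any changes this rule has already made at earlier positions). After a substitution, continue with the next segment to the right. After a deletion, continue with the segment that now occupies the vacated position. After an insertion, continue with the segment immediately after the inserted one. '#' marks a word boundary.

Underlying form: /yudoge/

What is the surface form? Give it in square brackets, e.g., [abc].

[yudozi]

1 Final Vowel Raising: [yudoge] → [yudogi]
2 Velar Fronting: [yudogi] → [yudozi]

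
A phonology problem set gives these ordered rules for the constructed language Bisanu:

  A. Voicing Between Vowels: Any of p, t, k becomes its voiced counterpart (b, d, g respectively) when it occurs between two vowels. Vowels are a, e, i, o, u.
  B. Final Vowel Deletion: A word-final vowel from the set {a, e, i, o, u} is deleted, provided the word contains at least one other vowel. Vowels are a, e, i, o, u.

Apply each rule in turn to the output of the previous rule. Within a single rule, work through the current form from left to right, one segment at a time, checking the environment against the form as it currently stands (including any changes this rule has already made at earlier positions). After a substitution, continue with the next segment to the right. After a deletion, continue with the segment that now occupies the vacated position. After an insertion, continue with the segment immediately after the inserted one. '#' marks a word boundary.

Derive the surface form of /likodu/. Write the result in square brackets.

[ligod]

A Voicing Between Vowels: [likodu] → [ligodu]
B Final Vowel Deletion: [ligodu] → [ligod]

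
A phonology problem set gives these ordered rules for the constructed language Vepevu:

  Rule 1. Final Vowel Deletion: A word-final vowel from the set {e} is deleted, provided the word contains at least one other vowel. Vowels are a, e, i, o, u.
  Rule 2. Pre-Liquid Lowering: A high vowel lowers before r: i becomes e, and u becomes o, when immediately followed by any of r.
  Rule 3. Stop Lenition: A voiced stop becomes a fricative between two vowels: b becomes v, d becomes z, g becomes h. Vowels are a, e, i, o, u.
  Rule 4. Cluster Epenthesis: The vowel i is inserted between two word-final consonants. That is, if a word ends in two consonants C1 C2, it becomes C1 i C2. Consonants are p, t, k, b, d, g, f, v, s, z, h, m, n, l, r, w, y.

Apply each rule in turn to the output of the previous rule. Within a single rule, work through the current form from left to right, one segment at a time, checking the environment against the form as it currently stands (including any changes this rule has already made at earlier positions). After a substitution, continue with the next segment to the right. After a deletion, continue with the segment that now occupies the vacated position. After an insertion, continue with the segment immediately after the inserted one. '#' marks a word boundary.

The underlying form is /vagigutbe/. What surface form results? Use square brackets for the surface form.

[vahihutib]

Rule 1 Final Vowel Deletion: [vagigutbe] → [vagigutb]
Rule 2 Pre-Liquid Lowering: no change — [vagigutb]
Rule 3 Stop Lenition: [vagigutb] → [vahihutb]
Rule 4 Cluster Epenthesis: [vahihutb] → [vahihutib]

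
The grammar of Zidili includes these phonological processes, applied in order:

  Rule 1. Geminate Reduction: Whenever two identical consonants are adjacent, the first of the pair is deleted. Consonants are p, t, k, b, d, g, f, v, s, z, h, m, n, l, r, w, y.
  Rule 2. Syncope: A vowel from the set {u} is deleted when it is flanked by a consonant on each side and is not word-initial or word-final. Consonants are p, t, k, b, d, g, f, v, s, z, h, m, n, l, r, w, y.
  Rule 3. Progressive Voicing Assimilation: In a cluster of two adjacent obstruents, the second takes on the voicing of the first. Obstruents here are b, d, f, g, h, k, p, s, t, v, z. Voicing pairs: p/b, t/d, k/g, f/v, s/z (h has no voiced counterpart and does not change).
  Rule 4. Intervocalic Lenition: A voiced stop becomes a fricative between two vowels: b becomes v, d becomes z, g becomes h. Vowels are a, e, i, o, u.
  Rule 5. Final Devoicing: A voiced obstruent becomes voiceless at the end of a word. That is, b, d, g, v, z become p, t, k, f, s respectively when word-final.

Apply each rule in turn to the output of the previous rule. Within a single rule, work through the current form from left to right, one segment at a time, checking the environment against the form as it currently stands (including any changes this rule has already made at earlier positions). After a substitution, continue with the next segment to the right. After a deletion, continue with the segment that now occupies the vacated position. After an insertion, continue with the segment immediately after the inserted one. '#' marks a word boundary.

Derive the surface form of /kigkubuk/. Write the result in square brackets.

Rule 1 Geminate Reduction: no change — [kigkubuk]
Rule 2 Syncope: [kigkubuk] → [kigkbk]
Rule 3 Progressive Voicing Assimilation: [kigkbk] → [kiggbg]
Rule 4 Intervocalic Lenition: no change — [kiggbg]
Rule 5 Final Devoicing: [kiggbg] → [kiggbk]

[kiggbk]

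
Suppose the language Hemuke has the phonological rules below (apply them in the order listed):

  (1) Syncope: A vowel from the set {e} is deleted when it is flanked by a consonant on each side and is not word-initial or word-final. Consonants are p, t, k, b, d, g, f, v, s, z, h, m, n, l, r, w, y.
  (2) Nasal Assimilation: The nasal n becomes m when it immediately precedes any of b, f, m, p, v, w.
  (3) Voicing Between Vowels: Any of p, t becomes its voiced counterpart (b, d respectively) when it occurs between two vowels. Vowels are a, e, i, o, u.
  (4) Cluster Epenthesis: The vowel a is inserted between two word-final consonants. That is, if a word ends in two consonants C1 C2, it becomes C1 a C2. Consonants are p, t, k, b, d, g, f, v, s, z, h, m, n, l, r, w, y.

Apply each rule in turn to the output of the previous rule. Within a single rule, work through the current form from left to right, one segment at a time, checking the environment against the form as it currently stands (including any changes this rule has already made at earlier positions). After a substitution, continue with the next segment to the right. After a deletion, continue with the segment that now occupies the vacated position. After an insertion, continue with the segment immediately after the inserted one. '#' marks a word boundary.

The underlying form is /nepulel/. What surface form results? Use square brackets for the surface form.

(1) Syncope: [nepulel] → [npull]
(2) Nasal Assimilation: [npull] → [mpull]
(3) Voicing Between Vowels: no change — [mpull]
(4) Cluster Epenthesis: [mpull] → [mpulal]

[mpulal]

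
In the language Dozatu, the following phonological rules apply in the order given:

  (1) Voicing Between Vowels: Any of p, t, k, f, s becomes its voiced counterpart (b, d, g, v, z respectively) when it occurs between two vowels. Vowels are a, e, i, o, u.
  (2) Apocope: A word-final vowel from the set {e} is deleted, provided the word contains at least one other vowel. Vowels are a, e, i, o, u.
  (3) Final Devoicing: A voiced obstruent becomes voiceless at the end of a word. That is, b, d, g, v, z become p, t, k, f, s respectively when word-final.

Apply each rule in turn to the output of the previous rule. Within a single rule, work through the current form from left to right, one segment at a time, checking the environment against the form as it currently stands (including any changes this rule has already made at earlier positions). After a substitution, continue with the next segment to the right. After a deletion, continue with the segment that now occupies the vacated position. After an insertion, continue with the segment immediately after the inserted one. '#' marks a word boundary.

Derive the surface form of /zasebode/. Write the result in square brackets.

(1) Voicing Between Vowels: [zasebode] → [zazebode]
(2) Apocope: [zazebode] → [zazebod]
(3) Final Devoicing: [zazebod] → [zazebot]

[zazebot]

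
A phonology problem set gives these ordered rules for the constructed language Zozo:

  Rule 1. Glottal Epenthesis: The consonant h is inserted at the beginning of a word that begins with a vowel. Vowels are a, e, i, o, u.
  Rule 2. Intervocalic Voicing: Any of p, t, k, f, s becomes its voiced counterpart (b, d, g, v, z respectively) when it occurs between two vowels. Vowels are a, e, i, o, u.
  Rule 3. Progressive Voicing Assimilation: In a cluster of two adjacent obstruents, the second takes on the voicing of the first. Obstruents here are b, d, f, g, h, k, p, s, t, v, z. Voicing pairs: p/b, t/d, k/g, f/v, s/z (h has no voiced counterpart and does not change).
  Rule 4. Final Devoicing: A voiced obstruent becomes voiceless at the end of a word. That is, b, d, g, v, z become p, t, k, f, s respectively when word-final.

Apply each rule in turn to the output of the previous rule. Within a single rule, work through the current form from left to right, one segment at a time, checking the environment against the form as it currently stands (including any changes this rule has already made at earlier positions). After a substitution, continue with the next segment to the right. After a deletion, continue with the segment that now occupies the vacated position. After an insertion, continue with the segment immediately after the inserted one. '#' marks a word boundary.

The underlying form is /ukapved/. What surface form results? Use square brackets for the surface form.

[hugapfet]

Rule 1 Glottal Epenthesis: [ukapved] → [hukapved]
Rule 2 Intervocalic Voicing: [hukapved] → [hugapved]
Rule 3 Progressive Voicing Assimilation: [hugapved] → [hugapfed]
Rule 4 Final Devoicing: [hugapfed] → [hugapfet]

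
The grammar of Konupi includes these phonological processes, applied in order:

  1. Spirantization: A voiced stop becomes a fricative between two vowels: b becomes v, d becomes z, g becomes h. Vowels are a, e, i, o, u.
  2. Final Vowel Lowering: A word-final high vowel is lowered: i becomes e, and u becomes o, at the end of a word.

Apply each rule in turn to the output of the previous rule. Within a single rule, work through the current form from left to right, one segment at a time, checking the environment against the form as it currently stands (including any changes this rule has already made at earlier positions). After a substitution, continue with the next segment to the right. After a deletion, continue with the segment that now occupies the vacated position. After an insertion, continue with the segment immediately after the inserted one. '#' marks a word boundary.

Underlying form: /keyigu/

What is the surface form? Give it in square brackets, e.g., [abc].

1 Spirantization: [keyigu] → [keyihu]
2 Final Vowel Lowering: [keyihu] → [keyiho]

[keyiho]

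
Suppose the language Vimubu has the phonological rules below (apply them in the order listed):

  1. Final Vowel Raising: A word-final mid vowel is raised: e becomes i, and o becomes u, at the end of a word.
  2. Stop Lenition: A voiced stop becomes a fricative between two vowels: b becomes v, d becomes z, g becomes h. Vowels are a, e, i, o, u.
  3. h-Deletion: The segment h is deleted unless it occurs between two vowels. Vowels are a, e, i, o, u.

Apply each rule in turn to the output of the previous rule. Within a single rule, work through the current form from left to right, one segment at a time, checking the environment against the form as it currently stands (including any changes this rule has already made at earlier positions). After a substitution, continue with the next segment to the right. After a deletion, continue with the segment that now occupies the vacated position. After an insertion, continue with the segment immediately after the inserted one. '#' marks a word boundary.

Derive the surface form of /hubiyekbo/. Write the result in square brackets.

1 Final Vowel Raising: [hubiyekbo] → [hubiyekbu]
2 Stop Lenition: [hubiyekbu] → [huviyekbu]
3 h-Deletion: [huviyekbu] → [uviyekbu]

[uviyekbu]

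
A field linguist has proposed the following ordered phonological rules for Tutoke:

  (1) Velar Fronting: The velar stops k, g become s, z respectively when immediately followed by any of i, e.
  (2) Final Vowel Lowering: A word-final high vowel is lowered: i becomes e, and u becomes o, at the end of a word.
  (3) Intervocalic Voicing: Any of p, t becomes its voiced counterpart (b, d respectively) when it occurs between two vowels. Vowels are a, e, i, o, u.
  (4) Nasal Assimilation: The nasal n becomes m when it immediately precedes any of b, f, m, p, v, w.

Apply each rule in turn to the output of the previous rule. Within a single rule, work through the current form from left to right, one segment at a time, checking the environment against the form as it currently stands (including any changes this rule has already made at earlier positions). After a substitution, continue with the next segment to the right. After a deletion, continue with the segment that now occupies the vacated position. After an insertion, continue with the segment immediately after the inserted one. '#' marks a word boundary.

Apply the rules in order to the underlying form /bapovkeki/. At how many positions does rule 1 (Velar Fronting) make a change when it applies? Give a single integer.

(1) Velar Fronting: [bapovkeki] → [bapovsesi]
(2) Final Vowel Lowering: [bapovsesi] → [bapovsese]
(3) Intervocalic Voicing: [bapovsese] → [babovsese]
(4) Nasal Assimilation: no change — [babovsese]
Rule 1 changed 2 position(s).

2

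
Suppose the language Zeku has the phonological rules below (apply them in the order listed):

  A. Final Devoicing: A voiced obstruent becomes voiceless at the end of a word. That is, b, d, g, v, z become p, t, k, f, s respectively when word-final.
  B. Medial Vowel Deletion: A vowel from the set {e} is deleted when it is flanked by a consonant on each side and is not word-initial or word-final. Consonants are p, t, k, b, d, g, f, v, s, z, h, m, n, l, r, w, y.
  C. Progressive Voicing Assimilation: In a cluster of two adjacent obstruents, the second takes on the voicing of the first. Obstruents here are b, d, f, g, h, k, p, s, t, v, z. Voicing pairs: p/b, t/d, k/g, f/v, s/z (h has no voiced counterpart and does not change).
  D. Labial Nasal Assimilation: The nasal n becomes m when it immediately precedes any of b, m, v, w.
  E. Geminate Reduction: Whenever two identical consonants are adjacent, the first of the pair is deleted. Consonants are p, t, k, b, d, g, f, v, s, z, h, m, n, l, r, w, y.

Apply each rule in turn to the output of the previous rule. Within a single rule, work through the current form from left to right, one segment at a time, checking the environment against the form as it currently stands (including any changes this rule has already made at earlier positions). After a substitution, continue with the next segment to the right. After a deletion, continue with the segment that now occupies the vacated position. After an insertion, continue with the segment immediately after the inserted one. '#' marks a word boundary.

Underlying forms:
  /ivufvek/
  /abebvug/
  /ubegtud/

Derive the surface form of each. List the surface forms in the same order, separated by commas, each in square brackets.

[ivufk], [abvuk], [ubgdut]

/ivufvek/:
  A Final Devoicing: no change — [ivufvek]
  B Medial Vowel Deletion: [ivufvek] → [ivufvk]
  C Progressive Voicing Assimilation: [ivufvk] → [ivuffk]
  D Labial Nasal Assimilation: no change — [ivuffk]
  E Geminate Reduction: [ivuffk] → [ivufk]
/abebvug/:
  A Final Devoicing: [abebvug] → [abebvuk]
  B Medial Vowel Deletion: [abebvuk] → [abbvuk]
  C Progressive Voicing Assimilation: no change — [abbvuk]
  D Labial Nasal Assimilation: no change — [abbvuk]
  E Geminate Reduction: [abbvuk] → [abvuk]
/ubegtud/:
  A Final Devoicing: [ubegtud] → [ubegtut]
  B Medial Vowel Deletion: [ubegtut] → [ubgtut]
  C Progressive Voicing Assimilation: [ubgtut] → [ubgdut]
  D Labial Nasal Assimilation: no change — [ubgdut]
  E Geminate Reduction: no change — [ubgdut]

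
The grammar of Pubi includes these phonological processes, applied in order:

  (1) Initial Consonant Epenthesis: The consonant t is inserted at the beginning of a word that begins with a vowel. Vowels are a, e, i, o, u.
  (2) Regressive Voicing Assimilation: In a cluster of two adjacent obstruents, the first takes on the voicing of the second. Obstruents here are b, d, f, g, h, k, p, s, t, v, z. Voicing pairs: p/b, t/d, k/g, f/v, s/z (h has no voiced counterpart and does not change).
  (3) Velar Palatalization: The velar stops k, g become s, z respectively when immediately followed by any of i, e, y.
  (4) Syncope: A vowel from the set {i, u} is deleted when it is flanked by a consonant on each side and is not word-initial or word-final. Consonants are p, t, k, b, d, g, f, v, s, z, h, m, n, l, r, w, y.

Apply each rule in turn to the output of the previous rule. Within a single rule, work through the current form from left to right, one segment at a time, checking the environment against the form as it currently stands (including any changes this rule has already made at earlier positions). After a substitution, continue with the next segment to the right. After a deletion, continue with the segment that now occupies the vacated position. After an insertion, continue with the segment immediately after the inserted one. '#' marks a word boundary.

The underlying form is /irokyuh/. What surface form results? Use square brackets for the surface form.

[trosyh]

(1) Initial Consonant Epenthesis: [irokyuh] → [tirokyuh]
(2) Regressive Voicing Assimilation: no change — [tirokyuh]
(3) Velar Palatalization: [tirokyuh] → [tirosyuh]
(4) Syncope: [tirosyuh] → [trosyh]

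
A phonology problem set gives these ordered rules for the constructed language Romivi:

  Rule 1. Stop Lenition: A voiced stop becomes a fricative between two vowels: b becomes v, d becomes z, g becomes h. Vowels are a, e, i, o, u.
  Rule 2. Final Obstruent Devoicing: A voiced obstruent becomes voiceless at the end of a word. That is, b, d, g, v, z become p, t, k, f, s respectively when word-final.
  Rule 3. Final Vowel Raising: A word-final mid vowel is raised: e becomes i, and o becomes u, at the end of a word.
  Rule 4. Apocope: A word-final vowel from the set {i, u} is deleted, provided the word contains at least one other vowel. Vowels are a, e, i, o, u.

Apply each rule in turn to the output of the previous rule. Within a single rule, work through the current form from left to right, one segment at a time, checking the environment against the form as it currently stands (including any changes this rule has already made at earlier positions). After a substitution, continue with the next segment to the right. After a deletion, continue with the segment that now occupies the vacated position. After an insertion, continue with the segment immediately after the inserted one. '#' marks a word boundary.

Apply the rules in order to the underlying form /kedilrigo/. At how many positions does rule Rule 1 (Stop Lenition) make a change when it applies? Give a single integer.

Rule 1 Stop Lenition: [kedilrigo] → [kezilriho]
Rule 2 Final Obstruent Devoicing: no change — [kezilriho]
Rule 3 Final Vowel Raising: [kezilriho] → [kezilrihu]
Rule 4 Apocope: [kezilrihu] → [kezilrih]
Rule Rule 1 changed 2 position(s).

2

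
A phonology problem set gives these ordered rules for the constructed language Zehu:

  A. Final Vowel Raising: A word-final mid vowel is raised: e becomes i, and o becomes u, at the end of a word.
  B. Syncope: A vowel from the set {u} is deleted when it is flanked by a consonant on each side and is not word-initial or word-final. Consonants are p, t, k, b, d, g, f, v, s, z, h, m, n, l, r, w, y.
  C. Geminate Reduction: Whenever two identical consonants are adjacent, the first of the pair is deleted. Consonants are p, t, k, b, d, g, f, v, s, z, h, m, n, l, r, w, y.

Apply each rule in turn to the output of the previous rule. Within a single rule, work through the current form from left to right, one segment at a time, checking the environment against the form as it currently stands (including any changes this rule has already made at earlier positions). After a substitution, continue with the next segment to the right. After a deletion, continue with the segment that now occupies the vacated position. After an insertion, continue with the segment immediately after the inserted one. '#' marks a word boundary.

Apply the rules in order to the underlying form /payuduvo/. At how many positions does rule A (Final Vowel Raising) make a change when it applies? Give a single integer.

1

A Final Vowel Raising: [payuduvo] → [payuduvu]
B Syncope: [payuduvu] → [paydvu]
C Geminate Reduction: no change — [paydvu]
Rule A changed 1 position(s).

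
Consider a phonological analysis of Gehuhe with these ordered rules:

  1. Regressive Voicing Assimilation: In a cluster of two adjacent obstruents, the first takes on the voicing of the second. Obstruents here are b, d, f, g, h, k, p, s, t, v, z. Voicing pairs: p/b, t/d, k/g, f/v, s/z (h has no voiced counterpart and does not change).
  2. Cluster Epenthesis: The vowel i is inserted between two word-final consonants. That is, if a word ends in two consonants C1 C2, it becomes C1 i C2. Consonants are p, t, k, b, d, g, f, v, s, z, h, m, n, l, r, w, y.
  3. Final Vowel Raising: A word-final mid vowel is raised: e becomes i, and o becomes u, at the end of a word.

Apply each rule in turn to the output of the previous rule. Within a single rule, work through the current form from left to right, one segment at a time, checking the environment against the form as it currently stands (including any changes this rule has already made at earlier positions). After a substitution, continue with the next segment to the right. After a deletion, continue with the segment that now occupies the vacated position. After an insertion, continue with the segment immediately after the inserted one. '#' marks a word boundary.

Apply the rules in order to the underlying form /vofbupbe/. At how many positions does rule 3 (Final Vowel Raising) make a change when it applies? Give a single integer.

1

1 Regressive Voicing Assimilation: [vofbupbe] → [vovbubbe]
2 Cluster Epenthesis: no change — [vovbubbe]
3 Final Vowel Raising: [vovbubbe] → [vovbubbi]
Rule 3 changed 1 position(s).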